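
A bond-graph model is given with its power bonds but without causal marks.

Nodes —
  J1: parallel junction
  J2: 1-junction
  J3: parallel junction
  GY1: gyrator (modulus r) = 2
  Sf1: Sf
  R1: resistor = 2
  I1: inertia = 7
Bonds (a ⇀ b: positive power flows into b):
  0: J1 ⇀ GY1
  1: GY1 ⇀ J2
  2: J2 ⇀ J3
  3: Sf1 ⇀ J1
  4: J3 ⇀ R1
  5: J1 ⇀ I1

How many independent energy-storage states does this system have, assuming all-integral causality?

1  (I1 all integral)

#3 stroke at Sf1  (Sf1 fixes flow; stroke at Sf1)
#5 stroke at I1  (prefer integral on I1)
#0 stroke at J1  (J1 needs exactly one e-in)
#1 stroke at J2  (GY1 both-in/both-out from 0)
#2 stroke at J3  (J2: last free bond brings flow in)
#4 stroke at R1  (J3: bond 2 brought effort, rest push out)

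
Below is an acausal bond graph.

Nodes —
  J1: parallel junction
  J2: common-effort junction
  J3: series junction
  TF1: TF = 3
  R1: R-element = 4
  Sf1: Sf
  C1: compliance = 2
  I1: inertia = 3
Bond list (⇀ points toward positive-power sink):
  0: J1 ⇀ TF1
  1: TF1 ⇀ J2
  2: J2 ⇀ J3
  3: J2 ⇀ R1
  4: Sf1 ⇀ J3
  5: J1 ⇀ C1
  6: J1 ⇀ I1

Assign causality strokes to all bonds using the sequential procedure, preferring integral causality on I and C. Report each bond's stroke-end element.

b0 stroke→TF1
b1 stroke→J2
b2 stroke→J3
b3 stroke→R1
b4 stroke→Sf1
b5 stroke→J1
b6 stroke→I1

b4 stroke at Sf1  (Sf1 fixes flow; stroke at Sf1)
b2 stroke at J3  (common-f at J3 fixed by 4)
b5 stroke at J1  (C1 integral (e out))
b0 stroke at TF1  (common-e at J1 fixed by 5)
b6 stroke at I1  (J1 effort already set via bond 5)
b1 stroke at J2  (TF TF1: opposite of bond 0)
b3 stroke at R1  (J2 effort already set via bond 1)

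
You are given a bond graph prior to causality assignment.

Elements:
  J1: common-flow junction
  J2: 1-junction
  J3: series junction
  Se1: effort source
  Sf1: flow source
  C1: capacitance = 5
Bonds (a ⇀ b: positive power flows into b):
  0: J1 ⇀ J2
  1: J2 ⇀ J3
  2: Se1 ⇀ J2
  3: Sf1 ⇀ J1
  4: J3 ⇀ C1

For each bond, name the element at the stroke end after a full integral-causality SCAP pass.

#2 →J2  (Se1 (Se) sets effort on bond)
#3 →Sf1  (Sf1 fixes flow; stroke at Sf1)
#0 →J1  (common-f at J1 fixed by 3)
#1 →J2  (J2: bond 0 brought flow, rest push out)
#4 →J3  (J3: bond 1 brought flow, rest push out)

bond 0 stroke→J1
bond 1 stroke→J2
bond 2 stroke→J2
bond 3 stroke→Sf1
bond 4 stroke→J3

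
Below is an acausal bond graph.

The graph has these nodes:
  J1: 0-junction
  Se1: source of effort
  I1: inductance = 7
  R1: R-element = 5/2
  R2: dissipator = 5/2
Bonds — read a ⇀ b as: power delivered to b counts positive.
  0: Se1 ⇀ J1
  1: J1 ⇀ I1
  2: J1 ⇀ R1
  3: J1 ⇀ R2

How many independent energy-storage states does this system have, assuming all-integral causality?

bond 0 stroke at J1  (Se1 (Se) sets effort on bond)
bond 1 stroke at I1  (J1: bond 0 brought effort, rest push out)
bond 2 stroke at R1  (0-jn J1 has e-setter on 0)
bond 3 stroke at R2  (J1: bond 0 brought effort, rest push out)

1  (I1 all integral)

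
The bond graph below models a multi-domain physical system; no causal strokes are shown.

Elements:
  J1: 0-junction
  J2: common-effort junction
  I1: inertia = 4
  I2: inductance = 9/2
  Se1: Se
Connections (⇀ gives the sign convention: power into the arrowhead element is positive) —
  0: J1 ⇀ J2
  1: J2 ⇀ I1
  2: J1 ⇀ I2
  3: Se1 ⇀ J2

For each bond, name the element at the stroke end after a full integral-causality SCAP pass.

bond 3 stroke→J2  (Se1: effort source, stroke at far end)
bond 0 stroke→J1  (0-jn J2 has e-setter on 3)
bond 1 stroke→I1  (0-jn J2 has e-setter on 3)
bond 2 stroke→I2  (0-jn J1 has e-setter on 0)

b0 stroke at J1
b1 stroke at I1
b2 stroke at I2
b3 stroke at J2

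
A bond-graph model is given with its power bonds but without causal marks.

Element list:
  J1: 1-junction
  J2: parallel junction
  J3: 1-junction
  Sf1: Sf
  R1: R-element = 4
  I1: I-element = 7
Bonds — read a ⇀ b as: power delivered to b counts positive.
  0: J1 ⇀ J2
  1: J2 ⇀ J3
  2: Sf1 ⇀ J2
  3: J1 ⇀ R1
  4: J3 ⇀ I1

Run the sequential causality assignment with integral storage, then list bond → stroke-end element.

β0 |J2
β1 |J3
β2 |Sf1
β3 |J1
β4 |I1

#2 stroke→Sf1  (Sf1 fixes flow; stroke at Sf1)
#4 stroke→I1  (prefer integral on I1)
#1 stroke→J3  (J3 flow already set via bond 4)
#0 stroke→J2  (J2: last free bond brings effort in)
#3 stroke→J1  (J1 flow already set via bond 0)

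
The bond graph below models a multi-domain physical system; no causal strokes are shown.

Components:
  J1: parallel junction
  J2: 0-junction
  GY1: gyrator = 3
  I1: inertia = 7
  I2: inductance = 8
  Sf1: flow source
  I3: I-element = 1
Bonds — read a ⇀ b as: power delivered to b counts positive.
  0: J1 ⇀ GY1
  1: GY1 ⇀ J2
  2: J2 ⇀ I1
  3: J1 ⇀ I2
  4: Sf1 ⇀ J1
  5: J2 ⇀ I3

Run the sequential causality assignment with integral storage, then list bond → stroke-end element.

bond 0 |J1
bond 1 |J2
bond 2 |I1
bond 3 |I2
bond 4 |Sf1
bond 5 |I3

b4 |Sf1  (Sf1 fixes flow; stroke at Sf1)
b2 |I1  (I1: I, integral causality)
b3 |I2  (prefer integral on I2)
b0 |J1  (only one effort-in slot at J1)
b1 |J2  (through GY1, causality inverts; strokes same side of GY1)
b5 |I3  (0-jn J2 has e-setter on 1)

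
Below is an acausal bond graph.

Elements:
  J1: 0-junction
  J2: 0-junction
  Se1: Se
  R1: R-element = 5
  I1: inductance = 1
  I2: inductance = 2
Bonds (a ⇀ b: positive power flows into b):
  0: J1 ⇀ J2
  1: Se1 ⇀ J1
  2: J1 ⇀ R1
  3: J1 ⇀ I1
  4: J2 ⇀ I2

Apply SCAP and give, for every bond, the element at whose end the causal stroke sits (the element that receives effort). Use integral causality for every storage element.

β0 |J2
β1 |J1
β2 |R1
β3 |I1
β4 |I2

#1 stroke at J1  (Se1 fixes effort; stroke away)
#0 stroke at J2  (J1 effort already set via bond 1)
#2 stroke at R1  (0-jn J1 has e-setter on 1)
#3 stroke at I1  (J1: bond 1 brought effort, rest push out)
#4 stroke at I2  (common-e at J2 fixed by 0)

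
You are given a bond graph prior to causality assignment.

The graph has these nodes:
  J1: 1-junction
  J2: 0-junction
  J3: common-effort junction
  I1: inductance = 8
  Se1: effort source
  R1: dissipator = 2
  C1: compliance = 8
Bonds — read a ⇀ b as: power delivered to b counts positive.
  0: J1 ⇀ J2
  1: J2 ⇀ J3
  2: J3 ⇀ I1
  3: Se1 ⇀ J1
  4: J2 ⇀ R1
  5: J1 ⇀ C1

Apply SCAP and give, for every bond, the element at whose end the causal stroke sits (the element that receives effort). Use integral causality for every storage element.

bond 3 stroke at J1  (Se1 fixes effort; stroke away)
bond 2 stroke at I1  (prefer integral on I1)
bond 1 stroke at J3  (only one effort-in slot at J3)
bond 5 stroke at J1  (C1 outputs effort q/C1)
bond 0 stroke at J2  (J1: last free bond brings flow in)
bond 4 stroke at R1  (common-e at J2 fixed by 0)

β0 stroke at J2
β1 stroke at J3
β2 stroke at I1
β3 stroke at J1
β4 stroke at R1
β5 stroke at J1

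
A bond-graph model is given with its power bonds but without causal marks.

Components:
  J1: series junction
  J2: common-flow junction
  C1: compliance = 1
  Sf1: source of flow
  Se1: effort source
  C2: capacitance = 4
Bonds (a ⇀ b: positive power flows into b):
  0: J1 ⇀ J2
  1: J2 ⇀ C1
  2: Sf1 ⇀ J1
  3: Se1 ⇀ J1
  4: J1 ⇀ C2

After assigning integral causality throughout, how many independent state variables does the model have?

2  (C1, C2 all integral)

bond 2 stroke→Sf1  (Sf1 fixes flow; stroke at Sf1)
bond 3 stroke→J1  (Se1 fixes effort; stroke away)
bond 0 stroke→J1  (J1: bond 2 brought flow, rest push out)
bond 4 stroke→J1  (J1 flow already set via bond 2)
bond 1 stroke→J2  (J2: bond 0 brought flow, rest push out)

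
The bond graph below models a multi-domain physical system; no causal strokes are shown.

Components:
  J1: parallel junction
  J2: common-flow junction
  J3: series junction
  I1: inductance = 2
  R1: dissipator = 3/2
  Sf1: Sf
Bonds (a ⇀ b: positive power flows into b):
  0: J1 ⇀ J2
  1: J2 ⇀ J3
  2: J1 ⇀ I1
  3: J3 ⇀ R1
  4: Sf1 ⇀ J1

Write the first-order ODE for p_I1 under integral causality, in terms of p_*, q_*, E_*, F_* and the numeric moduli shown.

dp_I1/dt = 3*F_Sf1/2 - 3*p_I1/4

β4 stroke at Sf1  (source Sf1 imposes f)
β2 stroke at I1  (I1 integral (f out))
β0 stroke at J1  (J1 needs exactly one e-in)
β1 stroke at J2  (common-f at J2 fixed by 0)
β3 stroke at J3  (1-jn J3 has f-setter on 1)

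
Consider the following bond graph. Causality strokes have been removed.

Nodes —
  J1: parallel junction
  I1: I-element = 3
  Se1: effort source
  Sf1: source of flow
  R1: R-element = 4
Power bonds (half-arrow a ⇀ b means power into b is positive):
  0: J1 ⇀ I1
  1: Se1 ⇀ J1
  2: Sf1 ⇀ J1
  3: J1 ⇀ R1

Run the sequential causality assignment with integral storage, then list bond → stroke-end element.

#1 →J1  (source Se1 imposes e)
#2 →Sf1  (Sf1 fixes flow; stroke at Sf1)
#0 →I1  (J1: bond 1 brought effort, rest push out)
#3 →R1  (J1 effort already set via bond 1)

b0 →I1
b1 →J1
b2 →Sf1
b3 →R1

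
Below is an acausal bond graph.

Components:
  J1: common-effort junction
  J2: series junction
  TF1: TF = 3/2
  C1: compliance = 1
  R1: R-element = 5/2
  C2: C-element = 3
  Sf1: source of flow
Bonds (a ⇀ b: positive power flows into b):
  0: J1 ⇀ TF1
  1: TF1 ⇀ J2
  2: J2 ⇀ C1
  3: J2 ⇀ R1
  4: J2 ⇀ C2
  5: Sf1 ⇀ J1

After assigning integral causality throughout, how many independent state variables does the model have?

#5 stroke at Sf1  (Sf1 (Sf) sets flow on bond)
#0 stroke at J1  (J1: last free bond brings effort in)
#1 stroke at TF1  (through TF1, causality passes straight; one stroke at TF1)
#2 stroke at J2  (common-f at J2 fixed by 1)
#3 stroke at J2  (common-f at J2 fixed by 1)
#4 stroke at J2  (common-f at J2 fixed by 1)

2  (C1, C2 all integral)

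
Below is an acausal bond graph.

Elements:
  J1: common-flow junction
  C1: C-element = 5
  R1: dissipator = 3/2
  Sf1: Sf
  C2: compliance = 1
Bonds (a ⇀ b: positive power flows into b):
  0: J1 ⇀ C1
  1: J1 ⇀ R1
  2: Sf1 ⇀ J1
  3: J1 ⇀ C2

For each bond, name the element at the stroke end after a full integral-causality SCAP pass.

b0 stroke→J1
b1 stroke→J1
b2 stroke→Sf1
b3 stroke→J1

bond 2 |Sf1  (Sf1 (Sf) sets flow on bond)
bond 0 |J1  (J1 flow already set via bond 2)
bond 1 |J1  (J1 flow already set via bond 2)
bond 3 |J1  (J1: bond 2 brought flow, rest push out)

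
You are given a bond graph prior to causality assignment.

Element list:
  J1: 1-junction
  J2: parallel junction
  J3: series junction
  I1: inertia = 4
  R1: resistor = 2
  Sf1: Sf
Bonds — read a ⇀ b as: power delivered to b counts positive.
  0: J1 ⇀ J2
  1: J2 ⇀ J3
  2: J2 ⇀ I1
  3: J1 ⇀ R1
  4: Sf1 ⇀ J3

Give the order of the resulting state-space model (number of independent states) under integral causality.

1  (I1 all integral)

b4 stroke→Sf1  (Sf1: flow source, stroke at near end)
b1 stroke→J3  (1-jn J3 has f-setter on 4)
b2 stroke→I1  (I1 outputs flow p/I1)
b0 stroke→J2  (J2 needs exactly one e-in)
b3 stroke→J1  (J1 flow already set via bond 0)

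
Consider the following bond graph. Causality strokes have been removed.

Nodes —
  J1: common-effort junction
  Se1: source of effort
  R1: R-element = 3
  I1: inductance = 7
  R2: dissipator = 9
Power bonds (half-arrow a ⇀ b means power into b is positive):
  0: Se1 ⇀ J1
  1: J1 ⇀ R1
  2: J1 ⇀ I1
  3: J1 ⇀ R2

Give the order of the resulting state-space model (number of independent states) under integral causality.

β0 stroke→J1  (source Se1 imposes e)
β1 stroke→R1  (J1: bond 0 brought effort, rest push out)
β2 stroke→I1  (0-jn J1 has e-setter on 0)
β3 stroke→R2  (common-e at J1 fixed by 0)

1  (I1 all integral)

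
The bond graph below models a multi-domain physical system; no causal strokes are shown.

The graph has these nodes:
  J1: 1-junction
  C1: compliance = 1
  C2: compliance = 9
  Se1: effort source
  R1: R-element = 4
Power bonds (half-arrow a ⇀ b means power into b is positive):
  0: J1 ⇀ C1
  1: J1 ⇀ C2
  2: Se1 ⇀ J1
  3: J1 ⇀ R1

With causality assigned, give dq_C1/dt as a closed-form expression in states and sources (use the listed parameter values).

bond 2 →J1  (Se1 fixes effort; stroke away)
bond 0 →J1  (prefer integral on C1)
bond 1 →J1  (C2 integral (e out))
bond 3 →R1  (closing 1-jn rule on J1)

dq_C1/dt = E_Se1/4 - q_C1/4 - q_C2/36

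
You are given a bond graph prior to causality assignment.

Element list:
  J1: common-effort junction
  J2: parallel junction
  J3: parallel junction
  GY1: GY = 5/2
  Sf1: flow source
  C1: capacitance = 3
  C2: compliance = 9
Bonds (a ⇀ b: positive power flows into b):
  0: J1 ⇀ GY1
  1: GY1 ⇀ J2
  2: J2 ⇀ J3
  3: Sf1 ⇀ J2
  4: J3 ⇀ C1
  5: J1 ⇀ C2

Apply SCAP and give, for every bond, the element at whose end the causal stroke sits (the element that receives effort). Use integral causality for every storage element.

b3 →Sf1  (Sf1 fixes flow; stroke at Sf1)
b4 →J3  (C1 integral (e out))
b2 →J2  (0-jn J3 has e-setter on 4)
b1 →GY1  (J2: bond 2 brought effort, rest push out)
b0 →GY1  (GY1: gyrator matches bond 1)
b5 →J1  (J1: last free bond brings effort in)

#0 stroke at GY1
#1 stroke at GY1
#2 stroke at J2
#3 stroke at Sf1
#4 stroke at J3
#5 stroke at J1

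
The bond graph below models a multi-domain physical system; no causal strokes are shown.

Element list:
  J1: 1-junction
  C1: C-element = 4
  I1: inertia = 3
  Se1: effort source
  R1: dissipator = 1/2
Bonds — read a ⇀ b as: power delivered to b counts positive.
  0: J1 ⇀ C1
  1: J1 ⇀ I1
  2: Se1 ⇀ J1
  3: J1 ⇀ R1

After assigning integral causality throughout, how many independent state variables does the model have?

2  (C1, I1 all integral)

bond 2 →J1  (Se1 fixes effort; stroke away)
bond 0 →J1  (C1 outputs effort q/C1)
bond 1 →I1  (prefer integral on I1)
bond 3 →J1  (J1 flow already set via bond 1)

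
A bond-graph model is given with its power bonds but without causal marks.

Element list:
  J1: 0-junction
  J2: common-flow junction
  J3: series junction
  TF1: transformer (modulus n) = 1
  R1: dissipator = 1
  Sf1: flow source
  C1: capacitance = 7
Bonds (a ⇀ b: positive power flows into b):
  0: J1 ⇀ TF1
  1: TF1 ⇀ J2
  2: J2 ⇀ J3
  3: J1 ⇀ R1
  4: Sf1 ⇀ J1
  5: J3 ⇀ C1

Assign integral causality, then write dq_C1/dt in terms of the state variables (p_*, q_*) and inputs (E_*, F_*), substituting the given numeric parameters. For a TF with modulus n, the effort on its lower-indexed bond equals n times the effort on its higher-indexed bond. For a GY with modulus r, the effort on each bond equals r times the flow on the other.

dq_C1/dt = F_Sf1 - q_C1/7

#4 →Sf1  (Sf1 (Sf) sets flow on bond)
#5 →J3  (C1 outputs effort q/C1)
#2 →J2  (only one flow-in slot at J3)
#1 →TF1  (closing 1-jn rule on J2)
#0 →J1  (TF1 one-in-one-out from 1)
#3 →R1  (common-e at J1 fixed by 0)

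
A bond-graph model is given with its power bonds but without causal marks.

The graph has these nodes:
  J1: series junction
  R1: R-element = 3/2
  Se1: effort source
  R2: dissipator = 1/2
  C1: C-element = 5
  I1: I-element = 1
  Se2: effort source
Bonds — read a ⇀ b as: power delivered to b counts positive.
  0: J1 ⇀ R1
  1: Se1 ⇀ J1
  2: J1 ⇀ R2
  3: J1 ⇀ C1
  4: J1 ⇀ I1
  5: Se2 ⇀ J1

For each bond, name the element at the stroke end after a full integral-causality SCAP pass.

bond 0 →J1
bond 1 →J1
bond 2 →J1
bond 3 →J1
bond 4 →I1
bond 5 →J1

β1 →J1  (Se1: effort source, stroke at far end)
β5 →J1  (Se2 (Se) sets effort on bond)
β3 →J1  (C1: C, integral causality)
β4 →I1  (I1 integral (f out))
β0 →J1  (J1: bond 4 brought flow, rest push out)
β2 →J1  (common-f at J1 fixed by 4)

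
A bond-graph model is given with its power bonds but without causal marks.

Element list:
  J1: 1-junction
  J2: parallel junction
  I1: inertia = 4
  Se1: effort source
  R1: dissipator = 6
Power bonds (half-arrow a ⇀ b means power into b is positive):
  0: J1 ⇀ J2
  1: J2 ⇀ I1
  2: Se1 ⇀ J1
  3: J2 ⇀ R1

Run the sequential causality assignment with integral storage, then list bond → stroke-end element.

β0 →J2
β1 →I1
β2 →J1
β3 →R1

β2 stroke→J1  (Se1: effort source, stroke at far end)
β0 stroke→J2  (closing 1-jn rule on J1)
β1 stroke→I1  (J2 effort already set via bond 0)
β3 stroke→R1  (0-jn J2 has e-setter on 0)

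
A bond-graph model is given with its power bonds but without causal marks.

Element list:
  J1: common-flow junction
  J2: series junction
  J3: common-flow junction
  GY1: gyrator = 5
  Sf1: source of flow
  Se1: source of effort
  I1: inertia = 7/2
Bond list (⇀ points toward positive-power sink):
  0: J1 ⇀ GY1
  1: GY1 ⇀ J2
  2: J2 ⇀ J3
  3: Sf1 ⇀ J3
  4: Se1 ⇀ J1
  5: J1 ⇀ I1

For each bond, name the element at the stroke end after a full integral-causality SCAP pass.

#3 |Sf1  (Sf1 (Sf) sets flow on bond)
#4 |J1  (Se1: effort source, stroke at far end)
#2 |J3  (common-f at J3 fixed by 3)
#1 |J2  (common-f at J2 fixed by 2)
#0 |J1  (through GY1, causality inverts; strokes same side of GY1)
#5 |I1  (closing 1-jn rule on J1)

#0 →J1
#1 →J2
#2 →J3
#3 →Sf1
#4 →J1
#5 →I1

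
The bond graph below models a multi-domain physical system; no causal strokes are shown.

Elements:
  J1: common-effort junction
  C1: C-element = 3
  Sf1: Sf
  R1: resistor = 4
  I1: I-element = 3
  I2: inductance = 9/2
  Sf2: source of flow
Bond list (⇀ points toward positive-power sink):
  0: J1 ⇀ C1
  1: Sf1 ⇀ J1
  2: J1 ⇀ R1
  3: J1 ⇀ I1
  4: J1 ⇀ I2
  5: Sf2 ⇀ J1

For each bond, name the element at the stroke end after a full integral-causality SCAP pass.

bond 1 →Sf1  (Sf1: flow source, stroke at near end)
bond 5 →Sf2  (source Sf2 imposes f)
bond 0 →J1  (C1: C, integral causality)
bond 2 →R1  (J1: bond 0 brought effort, rest push out)
bond 3 →I1  (0-jn J1 has e-setter on 0)
bond 4 →I2  (J1: bond 0 brought effort, rest push out)

b0 stroke→J1
b1 stroke→Sf1
b2 stroke→R1
b3 stroke→I1
b4 stroke→I2
b5 stroke→Sf2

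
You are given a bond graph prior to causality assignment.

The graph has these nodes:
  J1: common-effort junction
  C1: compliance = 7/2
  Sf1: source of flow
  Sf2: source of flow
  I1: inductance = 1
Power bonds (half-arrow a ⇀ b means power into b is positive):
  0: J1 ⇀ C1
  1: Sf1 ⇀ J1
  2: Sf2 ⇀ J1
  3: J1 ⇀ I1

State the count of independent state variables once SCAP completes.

2  (C1, I1 all integral)

#1 stroke at Sf1  (Sf1 (Sf) sets flow on bond)
#2 stroke at Sf2  (Sf2: flow source, stroke at near end)
#0 stroke at J1  (C1 outputs effort q/C1)
#3 stroke at I1  (J1 effort already set via bond 0)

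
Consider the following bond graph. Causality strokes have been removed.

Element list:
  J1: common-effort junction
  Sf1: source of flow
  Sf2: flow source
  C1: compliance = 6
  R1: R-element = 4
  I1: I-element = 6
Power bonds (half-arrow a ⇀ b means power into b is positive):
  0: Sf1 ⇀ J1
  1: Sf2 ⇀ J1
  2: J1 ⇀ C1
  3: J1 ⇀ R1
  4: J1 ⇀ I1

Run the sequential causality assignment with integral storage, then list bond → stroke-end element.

b0 →Sf1  (Sf1 (Sf) sets flow on bond)
b1 →Sf2  (Sf2 fixes flow; stroke at Sf2)
b2 →J1  (prefer integral on C1)
b3 →R1  (0-jn J1 has e-setter on 2)
b4 →I1  (common-e at J1 fixed by 2)

#0 stroke→Sf1
#1 stroke→Sf2
#2 stroke→J1
#3 stroke→R1
#4 stroke→I1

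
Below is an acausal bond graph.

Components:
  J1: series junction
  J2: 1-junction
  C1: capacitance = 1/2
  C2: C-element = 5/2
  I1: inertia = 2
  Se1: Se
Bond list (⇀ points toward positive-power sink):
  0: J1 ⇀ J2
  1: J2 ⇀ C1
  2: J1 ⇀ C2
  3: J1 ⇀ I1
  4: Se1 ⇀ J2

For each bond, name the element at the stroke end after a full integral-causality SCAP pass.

b0 |J1
b1 |J2
b2 |J1
b3 |I1
b4 |J2

b4 stroke→J2  (Se1 fixes effort; stroke away)
b1 stroke→J2  (prefer integral on C1)
b0 stroke→J1  (closing 1-jn rule on J2)
b2 stroke→J1  (C2 integral (e out))
b3 stroke→I1  (only one flow-in slot at J1)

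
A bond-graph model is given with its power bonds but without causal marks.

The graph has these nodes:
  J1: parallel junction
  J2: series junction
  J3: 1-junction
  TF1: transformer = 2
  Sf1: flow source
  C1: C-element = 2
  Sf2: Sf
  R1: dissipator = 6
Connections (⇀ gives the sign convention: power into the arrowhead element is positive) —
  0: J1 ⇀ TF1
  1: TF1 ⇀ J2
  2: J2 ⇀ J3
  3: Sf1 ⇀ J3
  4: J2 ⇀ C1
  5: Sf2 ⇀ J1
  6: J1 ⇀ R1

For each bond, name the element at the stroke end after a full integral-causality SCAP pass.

bond 0 stroke at TF1
bond 1 stroke at J2
bond 2 stroke at J3
bond 3 stroke at Sf1
bond 4 stroke at J2
bond 5 stroke at Sf2
bond 6 stroke at J1

bond 3 →Sf1  (source Sf1 imposes f)
bond 5 →Sf2  (Sf2 fixes flow; stroke at Sf2)
bond 2 →J3  (J3: bond 3 brought flow, rest push out)
bond 1 →J2  (J2: bond 2 brought flow, rest push out)
bond 4 →J2  (J2: bond 2 brought flow, rest push out)
bond 0 →TF1  (TF1: transformer flips bond 1)
bond 6 →J1  (J1 needs exactly one e-in)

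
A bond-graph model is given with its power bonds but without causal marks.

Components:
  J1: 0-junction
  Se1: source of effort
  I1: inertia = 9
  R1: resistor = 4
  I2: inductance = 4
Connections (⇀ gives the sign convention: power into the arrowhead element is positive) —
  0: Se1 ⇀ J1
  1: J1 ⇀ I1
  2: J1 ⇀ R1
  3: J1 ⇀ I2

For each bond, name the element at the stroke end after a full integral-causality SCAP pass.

b0 →J1
b1 →I1
b2 →R1
b3 →I2

bond 0 →J1  (source Se1 imposes e)
bond 1 →I1  (common-e at J1 fixed by 0)
bond 2 →R1  (common-e at J1 fixed by 0)
bond 3 →I2  (common-e at J1 fixed by 0)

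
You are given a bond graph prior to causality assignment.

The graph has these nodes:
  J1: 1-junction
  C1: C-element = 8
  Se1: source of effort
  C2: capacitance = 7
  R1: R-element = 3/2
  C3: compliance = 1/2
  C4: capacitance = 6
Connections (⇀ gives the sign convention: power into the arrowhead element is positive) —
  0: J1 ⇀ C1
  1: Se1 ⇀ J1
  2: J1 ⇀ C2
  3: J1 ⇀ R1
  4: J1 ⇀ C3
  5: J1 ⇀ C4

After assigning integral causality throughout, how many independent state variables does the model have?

#1 →J1  (Se1: effort source, stroke at far end)
#0 →J1  (C1 outputs effort q/C1)
#2 →J1  (C2 outputs effort q/C2)
#4 →J1  (prefer integral on C3)
#5 →J1  (C4: C, integral causality)
#3 →R1  (J1: last free bond brings flow in)

4  (C1, C2, C3, C4 all integral)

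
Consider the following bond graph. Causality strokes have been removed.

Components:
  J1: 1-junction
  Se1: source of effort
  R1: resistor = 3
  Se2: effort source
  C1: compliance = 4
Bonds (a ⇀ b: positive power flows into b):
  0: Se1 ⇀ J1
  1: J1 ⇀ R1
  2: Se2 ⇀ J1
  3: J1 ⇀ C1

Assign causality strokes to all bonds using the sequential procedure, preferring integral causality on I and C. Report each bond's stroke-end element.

β0 stroke→J1  (Se1: effort source, stroke at far end)
β2 stroke→J1  (Se2 fixes effort; stroke away)
β3 stroke→J1  (C1: C, integral causality)
β1 stroke→R1  (only one flow-in slot at J1)

β0 stroke→J1
β1 stroke→R1
β2 stroke→J1
β3 stroke→J1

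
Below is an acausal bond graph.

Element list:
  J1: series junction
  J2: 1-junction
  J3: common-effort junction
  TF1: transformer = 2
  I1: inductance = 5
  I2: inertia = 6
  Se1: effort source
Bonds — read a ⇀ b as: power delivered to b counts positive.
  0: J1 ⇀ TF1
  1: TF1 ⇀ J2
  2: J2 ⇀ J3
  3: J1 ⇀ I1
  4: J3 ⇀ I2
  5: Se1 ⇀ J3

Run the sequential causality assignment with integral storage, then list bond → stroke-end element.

β5 stroke at J3  (source Se1 imposes e)
β2 stroke at J2  (0-jn J3 has e-setter on 5)
β4 stroke at I2  (common-e at J3 fixed by 5)
β1 stroke at TF1  (J2: last free bond brings flow in)
β0 stroke at J1  (through TF1, causality passes straight; one stroke at TF1)
β3 stroke at I1  (closing 1-jn rule on J1)

bond 0 stroke→J1
bond 1 stroke→TF1
bond 2 stroke→J2
bond 3 stroke→I1
bond 4 stroke→I2
bond 5 stroke→J3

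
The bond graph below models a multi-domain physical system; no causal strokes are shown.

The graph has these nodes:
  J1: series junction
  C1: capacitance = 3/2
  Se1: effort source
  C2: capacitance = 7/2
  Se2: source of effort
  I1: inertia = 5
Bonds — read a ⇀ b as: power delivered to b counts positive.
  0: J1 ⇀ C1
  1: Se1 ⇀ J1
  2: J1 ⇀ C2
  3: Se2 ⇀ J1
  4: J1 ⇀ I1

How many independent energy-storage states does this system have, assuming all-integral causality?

3  (C1, C2, I1 all integral)

#1 |J1  (Se1 (Se) sets effort on bond)
#3 |J1  (source Se2 imposes e)
#0 |J1  (prefer integral on C1)
#2 |J1  (C2 outputs effort q/C2)
#4 |I1  (closing 1-jn rule on J1)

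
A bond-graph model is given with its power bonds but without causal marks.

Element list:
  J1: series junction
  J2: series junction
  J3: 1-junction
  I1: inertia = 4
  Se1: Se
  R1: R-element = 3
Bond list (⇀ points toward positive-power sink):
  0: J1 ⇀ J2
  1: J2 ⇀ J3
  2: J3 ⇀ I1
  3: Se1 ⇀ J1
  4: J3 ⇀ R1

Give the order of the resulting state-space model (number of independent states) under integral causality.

1  (I1 all integral)

bond 3 stroke→J1  (Se1: effort source, stroke at far end)
bond 0 stroke→J2  (J1 needs exactly one f-in)
bond 1 stroke→J3  (closing 1-jn rule on J2)
bond 2 stroke→I1  (I1 integral (f out))
bond 4 stroke→J3  (J3 flow already set via bond 2)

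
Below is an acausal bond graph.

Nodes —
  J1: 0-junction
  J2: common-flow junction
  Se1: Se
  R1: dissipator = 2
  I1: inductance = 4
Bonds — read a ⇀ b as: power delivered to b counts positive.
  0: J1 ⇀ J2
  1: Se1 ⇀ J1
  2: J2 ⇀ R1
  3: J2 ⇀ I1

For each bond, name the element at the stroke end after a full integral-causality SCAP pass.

b0 stroke at J2
b1 stroke at J1
b2 stroke at J2
b3 stroke at I1

bond 1 →J1  (source Se1 imposes e)
bond 0 →J2  (J1: bond 1 brought effort, rest push out)
bond 3 →I1  (I1 outputs flow p/I1)
bond 2 →J2  (1-jn J2 has f-setter on 3)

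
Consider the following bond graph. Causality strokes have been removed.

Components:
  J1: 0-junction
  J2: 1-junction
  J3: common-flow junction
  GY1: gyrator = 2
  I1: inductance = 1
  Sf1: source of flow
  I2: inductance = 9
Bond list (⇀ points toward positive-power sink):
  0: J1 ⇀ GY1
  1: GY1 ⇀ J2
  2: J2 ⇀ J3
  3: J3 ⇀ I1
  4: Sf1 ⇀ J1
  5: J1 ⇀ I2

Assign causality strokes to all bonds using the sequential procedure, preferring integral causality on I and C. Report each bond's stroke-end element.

b0 →J1
b1 →J2
b2 →J3
b3 →I1
b4 →Sf1
b5 →I2

b4 stroke→Sf1  (source Sf1 imposes f)
b3 stroke→I1  (prefer integral on I1)
b2 stroke→J3  (J3 flow already set via bond 3)
b1 stroke→J2  (common-f at J2 fixed by 2)
b0 stroke→J1  (GY1 both-in/both-out from 1)
b5 stroke→I2  (common-e at J1 fixed by 0)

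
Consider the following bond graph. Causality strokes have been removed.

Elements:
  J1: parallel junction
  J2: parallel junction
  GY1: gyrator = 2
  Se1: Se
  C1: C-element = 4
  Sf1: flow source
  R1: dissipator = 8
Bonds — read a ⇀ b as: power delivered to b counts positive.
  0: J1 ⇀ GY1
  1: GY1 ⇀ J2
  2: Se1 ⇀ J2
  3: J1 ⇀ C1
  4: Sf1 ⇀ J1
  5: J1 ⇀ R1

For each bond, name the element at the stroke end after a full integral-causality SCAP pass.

#0 stroke→GY1
#1 stroke→GY1
#2 stroke→J2
#3 stroke→J1
#4 stroke→Sf1
#5 stroke→R1

#2 stroke at J2  (source Se1 imposes e)
#4 stroke at Sf1  (source Sf1 imposes f)
#1 stroke at GY1  (common-e at J2 fixed by 2)
#0 stroke at GY1  (GY1: gyrator matches bond 1)
#3 stroke at J1  (C1 integral (e out))
#5 stroke at R1  (J1: bond 3 brought effort, rest push out)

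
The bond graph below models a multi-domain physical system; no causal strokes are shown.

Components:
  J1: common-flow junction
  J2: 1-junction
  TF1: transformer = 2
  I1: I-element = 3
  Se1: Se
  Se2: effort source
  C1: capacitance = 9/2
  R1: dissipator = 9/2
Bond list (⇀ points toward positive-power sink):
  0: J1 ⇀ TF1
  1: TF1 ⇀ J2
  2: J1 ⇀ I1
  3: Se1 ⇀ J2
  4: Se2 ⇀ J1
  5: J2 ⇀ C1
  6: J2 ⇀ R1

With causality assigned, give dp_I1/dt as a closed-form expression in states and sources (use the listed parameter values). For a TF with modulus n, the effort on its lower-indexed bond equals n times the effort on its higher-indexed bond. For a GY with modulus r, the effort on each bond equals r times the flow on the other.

dp_I1/dt = 2*E_Se1 + E_Se2 - 6*p_I1 - 4*q_C1/9

bond 3 stroke→J2  (Se1: effort source, stroke at far end)
bond 4 stroke→J1  (source Se2 imposes e)
bond 2 stroke→I1  (I1 integral (f out))
bond 0 stroke→J1  (1-jn J1 has f-setter on 2)
bond 1 stroke→TF1  (TF1: transformer flips bond 0)
bond 5 stroke→J2  (J2: bond 1 brought flow, rest push out)
bond 6 stroke→J2  (J2: bond 1 brought flow, rest push out)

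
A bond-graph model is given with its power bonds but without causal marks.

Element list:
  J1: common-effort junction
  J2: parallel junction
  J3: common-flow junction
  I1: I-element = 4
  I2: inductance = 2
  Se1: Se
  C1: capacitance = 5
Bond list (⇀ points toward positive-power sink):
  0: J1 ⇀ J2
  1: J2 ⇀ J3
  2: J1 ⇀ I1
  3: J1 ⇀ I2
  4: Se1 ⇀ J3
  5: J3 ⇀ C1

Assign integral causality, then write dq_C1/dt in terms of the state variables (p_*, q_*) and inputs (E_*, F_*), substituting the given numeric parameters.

#4 →J3  (Se1 (Se) sets effort on bond)
#2 →I1  (I1: I, integral causality)
#3 →I2  (I2 integral (f out))
#0 →J1  (closing 0-jn rule on J1)
#1 →J2  (J2: last free bond brings effort in)
#5 →J3  (J3: bond 1 brought flow, rest push out)

dq_C1/dt = -p_I1/4 - p_I2/2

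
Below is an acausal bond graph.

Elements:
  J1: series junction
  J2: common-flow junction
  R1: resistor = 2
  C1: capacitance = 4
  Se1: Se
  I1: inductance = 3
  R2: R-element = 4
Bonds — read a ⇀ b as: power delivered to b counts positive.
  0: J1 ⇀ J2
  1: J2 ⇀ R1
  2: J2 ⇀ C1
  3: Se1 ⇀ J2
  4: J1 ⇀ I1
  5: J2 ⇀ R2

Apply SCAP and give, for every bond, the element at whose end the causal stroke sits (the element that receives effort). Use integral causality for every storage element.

β0 |J1
β1 |J2
β2 |J2
β3 |J2
β4 |I1
β5 |J2

b3 →J2  (Se1: effort source, stroke at far end)
b2 →J2  (C1: C, integral causality)
b4 →I1  (prefer integral on I1)
b0 →J1  (J1: bond 4 brought flow, rest push out)
b1 →J2  (common-f at J2 fixed by 0)
b5 →J2  (J2: bond 0 brought flow, rest push out)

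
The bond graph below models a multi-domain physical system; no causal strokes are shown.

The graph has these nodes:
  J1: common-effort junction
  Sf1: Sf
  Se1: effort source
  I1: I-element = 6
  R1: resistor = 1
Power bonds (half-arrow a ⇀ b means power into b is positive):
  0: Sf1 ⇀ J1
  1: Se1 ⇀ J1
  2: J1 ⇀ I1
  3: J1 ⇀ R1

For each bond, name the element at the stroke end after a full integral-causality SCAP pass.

bond 0 |Sf1  (Sf1 fixes flow; stroke at Sf1)
bond 1 |J1  (source Se1 imposes e)
bond 2 |I1  (0-jn J1 has e-setter on 1)
bond 3 |R1  (common-e at J1 fixed by 1)

#0 →Sf1
#1 →J1
#2 →I1
#3 →R1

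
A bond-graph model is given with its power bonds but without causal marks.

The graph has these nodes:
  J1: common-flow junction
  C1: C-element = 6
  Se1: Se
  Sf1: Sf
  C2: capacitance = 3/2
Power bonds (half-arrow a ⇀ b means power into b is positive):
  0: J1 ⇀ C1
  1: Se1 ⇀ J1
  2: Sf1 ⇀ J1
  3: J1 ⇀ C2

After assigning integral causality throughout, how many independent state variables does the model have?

b1 stroke at J1  (Se1 fixes effort; stroke away)
b2 stroke at Sf1  (Sf1 fixes flow; stroke at Sf1)
b0 stroke at J1  (common-f at J1 fixed by 2)
b3 stroke at J1  (common-f at J1 fixed by 2)

2  (C1, C2 all integral)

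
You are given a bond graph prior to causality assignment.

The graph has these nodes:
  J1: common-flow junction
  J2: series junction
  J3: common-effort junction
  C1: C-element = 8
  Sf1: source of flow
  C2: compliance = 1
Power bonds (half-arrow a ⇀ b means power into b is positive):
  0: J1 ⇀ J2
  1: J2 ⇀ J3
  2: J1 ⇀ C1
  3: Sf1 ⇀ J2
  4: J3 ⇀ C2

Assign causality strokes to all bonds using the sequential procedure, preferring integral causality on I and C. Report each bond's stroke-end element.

b0 stroke at J2
b1 stroke at J2
b2 stroke at J1
b3 stroke at Sf1
b4 stroke at J3

#3 stroke at Sf1  (Sf1 fixes flow; stroke at Sf1)
#0 stroke at J2  (1-jn J2 has f-setter on 3)
#1 stroke at J2  (common-f at J2 fixed by 3)
#4 stroke at J3  (J3 needs exactly one e-in)
#2 stroke at J1  (J1: bond 0 brought flow, rest push out)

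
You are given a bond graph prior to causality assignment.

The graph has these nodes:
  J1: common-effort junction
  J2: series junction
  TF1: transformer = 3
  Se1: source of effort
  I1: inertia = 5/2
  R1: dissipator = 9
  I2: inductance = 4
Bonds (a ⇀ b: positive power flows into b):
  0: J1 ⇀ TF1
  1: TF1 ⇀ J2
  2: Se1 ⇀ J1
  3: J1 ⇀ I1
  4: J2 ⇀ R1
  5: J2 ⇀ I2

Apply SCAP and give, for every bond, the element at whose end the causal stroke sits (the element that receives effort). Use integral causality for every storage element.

bond 0 |TF1
bond 1 |J2
bond 2 |J1
bond 3 |I1
bond 4 |J2
bond 5 |I2

β2 stroke at J1  (Se1 (Se) sets effort on bond)
β0 stroke at TF1  (J1 effort already set via bond 2)
β3 stroke at I1  (J1 effort already set via bond 2)
β1 stroke at J2  (TF TF1: opposite of bond 0)
β5 stroke at I2  (I2: I, integral causality)
β4 stroke at J2  (1-jn J2 has f-setter on 5)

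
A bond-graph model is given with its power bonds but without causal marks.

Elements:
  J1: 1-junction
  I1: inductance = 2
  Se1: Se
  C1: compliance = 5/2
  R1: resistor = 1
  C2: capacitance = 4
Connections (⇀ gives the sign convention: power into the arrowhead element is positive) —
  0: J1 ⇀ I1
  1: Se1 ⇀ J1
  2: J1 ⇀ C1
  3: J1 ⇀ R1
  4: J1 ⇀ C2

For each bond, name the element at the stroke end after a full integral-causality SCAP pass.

bond 1 stroke→J1  (source Se1 imposes e)
bond 0 stroke→I1  (I1: I, integral causality)
bond 2 stroke→J1  (common-f at J1 fixed by 0)
bond 3 stroke→J1  (J1: bond 0 brought flow, rest push out)
bond 4 stroke→J1  (1-jn J1 has f-setter on 0)

#0 stroke at I1
#1 stroke at J1
#2 stroke at J1
#3 stroke at J1
#4 stroke at J1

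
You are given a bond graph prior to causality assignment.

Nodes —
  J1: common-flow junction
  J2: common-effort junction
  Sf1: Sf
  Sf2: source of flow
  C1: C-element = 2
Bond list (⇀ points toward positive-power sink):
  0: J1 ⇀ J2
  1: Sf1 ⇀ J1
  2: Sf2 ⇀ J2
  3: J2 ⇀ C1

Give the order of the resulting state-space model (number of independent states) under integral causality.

1  (C1 all integral)

bond 1 |Sf1  (Sf1 (Sf) sets flow on bond)
bond 2 |Sf2  (source Sf2 imposes f)
bond 0 |J1  (common-f at J1 fixed by 1)
bond 3 |J2  (only one effort-in slot at J2)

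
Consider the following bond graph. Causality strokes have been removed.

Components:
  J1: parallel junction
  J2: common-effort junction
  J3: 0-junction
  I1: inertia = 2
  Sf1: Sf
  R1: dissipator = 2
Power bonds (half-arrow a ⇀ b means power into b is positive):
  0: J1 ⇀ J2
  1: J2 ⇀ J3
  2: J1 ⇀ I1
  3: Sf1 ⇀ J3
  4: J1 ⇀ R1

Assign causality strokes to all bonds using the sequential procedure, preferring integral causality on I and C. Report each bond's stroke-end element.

b3 →Sf1  (Sf1: flow source, stroke at near end)
b1 →J3  (J3 needs exactly one e-in)
b0 →J2  (only one effort-in slot at J2)
b2 →I1  (prefer integral on I1)
b4 →J1  (closing 0-jn rule on J1)

#0 |J2
#1 |J3
#2 |I1
#3 |Sf1
#4 |J1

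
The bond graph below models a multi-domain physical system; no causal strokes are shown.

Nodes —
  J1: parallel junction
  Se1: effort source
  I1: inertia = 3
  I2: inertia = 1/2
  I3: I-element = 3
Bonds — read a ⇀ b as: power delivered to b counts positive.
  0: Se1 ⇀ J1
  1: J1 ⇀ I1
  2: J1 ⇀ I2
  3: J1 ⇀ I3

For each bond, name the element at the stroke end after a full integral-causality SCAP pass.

β0 →J1
β1 →I1
β2 →I2
β3 →I3

#0 stroke at J1  (Se1 fixes effort; stroke away)
#1 stroke at I1  (common-e at J1 fixed by 0)
#2 stroke at I2  (0-jn J1 has e-setter on 0)
#3 stroke at I3  (J1 effort already set via bond 0)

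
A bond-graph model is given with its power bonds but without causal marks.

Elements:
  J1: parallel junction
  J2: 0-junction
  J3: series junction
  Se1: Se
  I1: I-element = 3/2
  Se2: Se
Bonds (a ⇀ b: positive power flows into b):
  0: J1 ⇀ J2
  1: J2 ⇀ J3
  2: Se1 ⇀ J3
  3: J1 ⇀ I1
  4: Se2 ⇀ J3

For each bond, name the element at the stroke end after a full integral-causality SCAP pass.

#2 stroke at J3  (Se1 fixes effort; stroke away)
#4 stroke at J3  (Se2 (Se) sets effort on bond)
#1 stroke at J2  (J3: last free bond brings flow in)
#0 stroke at J1  (J2 effort already set via bond 1)
#3 stroke at I1  (0-jn J1 has e-setter on 0)

β0 stroke at J1
β1 stroke at J2
β2 stroke at J3
β3 stroke at I1
β4 stroke at J3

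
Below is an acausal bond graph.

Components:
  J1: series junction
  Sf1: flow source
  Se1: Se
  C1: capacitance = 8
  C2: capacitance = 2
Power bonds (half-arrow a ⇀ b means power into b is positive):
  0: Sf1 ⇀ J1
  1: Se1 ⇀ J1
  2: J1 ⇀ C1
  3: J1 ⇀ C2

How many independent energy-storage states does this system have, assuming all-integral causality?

bond 0 stroke at Sf1  (source Sf1 imposes f)
bond 1 stroke at J1  (source Se1 imposes e)
bond 2 stroke at J1  (common-f at J1 fixed by 0)
bond 3 stroke at J1  (1-jn J1 has f-setter on 0)

2  (C1, C2 all integral)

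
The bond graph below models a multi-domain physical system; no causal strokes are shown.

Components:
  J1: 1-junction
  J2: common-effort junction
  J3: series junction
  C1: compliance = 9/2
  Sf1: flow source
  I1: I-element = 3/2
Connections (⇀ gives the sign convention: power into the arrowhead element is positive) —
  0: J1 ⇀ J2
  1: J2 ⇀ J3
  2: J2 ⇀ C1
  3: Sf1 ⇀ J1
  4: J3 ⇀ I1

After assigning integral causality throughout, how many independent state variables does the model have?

2  (C1, I1 all integral)

bond 3 →Sf1  (source Sf1 imposes f)
bond 0 →J1  (common-f at J1 fixed by 3)
bond 2 →J2  (C1: C, integral causality)
bond 1 →J3  (common-e at J2 fixed by 2)
bond 4 →I1  (J3 needs exactly one f-in)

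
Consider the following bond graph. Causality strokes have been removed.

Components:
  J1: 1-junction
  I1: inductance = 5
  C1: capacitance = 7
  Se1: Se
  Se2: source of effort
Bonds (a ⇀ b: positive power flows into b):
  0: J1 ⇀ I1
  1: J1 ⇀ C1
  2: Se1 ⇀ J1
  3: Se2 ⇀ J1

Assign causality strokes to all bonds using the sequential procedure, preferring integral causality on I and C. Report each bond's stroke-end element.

β0 →I1
β1 →J1
β2 →J1
β3 →J1

β2 stroke→J1  (Se1 fixes effort; stroke away)
β3 stroke→J1  (Se2 fixes effort; stroke away)
β0 stroke→I1  (I1: I, integral causality)
β1 stroke→J1  (common-f at J1 fixed by 0)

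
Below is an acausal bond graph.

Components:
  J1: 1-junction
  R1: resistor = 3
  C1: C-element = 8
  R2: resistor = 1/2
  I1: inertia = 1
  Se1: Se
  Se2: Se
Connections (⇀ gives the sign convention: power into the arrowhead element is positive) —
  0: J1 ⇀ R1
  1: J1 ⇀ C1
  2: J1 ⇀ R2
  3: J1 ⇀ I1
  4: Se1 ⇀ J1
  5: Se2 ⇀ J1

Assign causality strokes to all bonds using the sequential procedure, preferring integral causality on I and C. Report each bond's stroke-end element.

β4 stroke at J1  (source Se1 imposes e)
β5 stroke at J1  (source Se2 imposes e)
β1 stroke at J1  (prefer integral on C1)
β3 stroke at I1  (I1 integral (f out))
β0 stroke at J1  (J1: bond 3 brought flow, rest push out)
β2 stroke at J1  (1-jn J1 has f-setter on 3)

b0 |J1
b1 |J1
b2 |J1
b3 |I1
b4 |J1
b5 |J1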